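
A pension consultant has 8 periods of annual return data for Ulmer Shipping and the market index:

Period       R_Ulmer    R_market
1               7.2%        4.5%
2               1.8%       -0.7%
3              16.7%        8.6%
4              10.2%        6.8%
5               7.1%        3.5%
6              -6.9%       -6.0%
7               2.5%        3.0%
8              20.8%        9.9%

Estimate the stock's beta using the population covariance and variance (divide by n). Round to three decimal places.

Mean R_i = (7.2 + 1.8 + 16.7 + 10.2 + 7.1 − 6.9 + 2.5 + 20.8) / 8 = 7.4250%
Mean R_m = (4.5 − 0.7 + 8.6 + 6.8 + 3.5 − 6.0 + 3.0 + 9.9) / 8 = 3.7000%
Σ(R_i − R̄_i)(R_m − R̄_m) = 304.0100  ⇒  Cov = 304.0100 / 8 = 38.0013
Σ(R_m − R̄_m)² = 186.6800  ⇒  Var(R_m) = 186.6800 / 8 = 23.3350
β = Cov / Var(R_m) = 38.0013 / 23.3350 = 1.6285

1.629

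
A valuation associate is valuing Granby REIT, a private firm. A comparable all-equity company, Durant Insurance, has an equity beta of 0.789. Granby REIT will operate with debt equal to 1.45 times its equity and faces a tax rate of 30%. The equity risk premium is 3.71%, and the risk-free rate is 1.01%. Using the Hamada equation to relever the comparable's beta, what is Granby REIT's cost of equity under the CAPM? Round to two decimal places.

β_L = β_U × [1 + (1 − t)(D/E)] = 0.789 × [1 + (1 − 0.30) × 1.45]
    = 0.789 × [1 + 0.70 × 1.45] = 0.789 × 2.0150 = 1.5898
E(R) = R_f + β_L × MRP = 1.01% + 1.5898 × 3.71% = 6.91%

6.91%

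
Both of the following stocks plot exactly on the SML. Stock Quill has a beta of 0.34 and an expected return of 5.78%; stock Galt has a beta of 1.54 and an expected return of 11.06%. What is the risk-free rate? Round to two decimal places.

4.28%

Both satisfy E(R) = R_f + β·MRP, so the slope of the SML is
MRP = (11.06% − 5.78%) / (1.54 − 0.34) = 5.28% / 1.20 = 4.4000%
R_f = E(R_Quill) − β_Quill·MRP = 5.78% − 0.34 × 4.4000% = 4.2840%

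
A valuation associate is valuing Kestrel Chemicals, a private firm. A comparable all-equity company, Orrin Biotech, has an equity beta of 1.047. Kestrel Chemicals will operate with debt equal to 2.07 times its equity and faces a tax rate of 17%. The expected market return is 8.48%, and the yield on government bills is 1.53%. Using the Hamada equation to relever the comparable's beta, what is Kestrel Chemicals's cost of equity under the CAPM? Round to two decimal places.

21.31%

β_L = β_U × [1 + (1 − t)(D/E)] = 1.047 × [1 + (1 − 0.17) × 2.07]
    = 1.047 × [1 + 0.83 × 2.07] = 1.047 × 2.7181 = 2.8459
MRP = 8.48% − 1.53% = 6.95%
E(R) = R_f + β_L × MRP = 1.53% + 2.8459 × 6.95% = 21.31%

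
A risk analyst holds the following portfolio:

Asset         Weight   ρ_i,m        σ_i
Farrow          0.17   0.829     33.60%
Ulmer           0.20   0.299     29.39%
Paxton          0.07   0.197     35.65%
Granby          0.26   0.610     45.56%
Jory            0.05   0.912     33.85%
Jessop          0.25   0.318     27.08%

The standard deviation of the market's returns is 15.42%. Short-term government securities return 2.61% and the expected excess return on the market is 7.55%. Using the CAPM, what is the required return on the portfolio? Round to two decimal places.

11.38%

β_Farrow = 0.829 × 33.60% / 15.42% = 1.8064
β_Ulmer = 0.299 × 29.39% / 15.42% = 0.5699
β_Paxton = 0.197 × 35.65% / 15.42% = 0.4555
β_Granby = 0.610 × 45.56% / 15.42% = 1.8023
β_Jory = 0.912 × 33.85% / 15.42% = 2.0020
β_Jessop = 0.318 × 27.08% / 15.42% = 0.5585
β_P = Σ w_i β_i = 0.17×1.8064 + 0.20×0.5699 + 0.07×0.4555 + 0.26×1.8023 + 0.05×2.0020 + 0.25×0.5585 = 1.1613
E(R_P) = R_f + β_P × MRP = 2.61% + 1.1613 × 7.55% = 11.38%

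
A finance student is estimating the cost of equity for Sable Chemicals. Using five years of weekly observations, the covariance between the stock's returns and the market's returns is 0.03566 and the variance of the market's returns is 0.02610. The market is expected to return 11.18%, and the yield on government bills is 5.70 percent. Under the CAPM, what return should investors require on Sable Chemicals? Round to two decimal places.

β = Cov(R_i, R_m) / Var(R_m) = 0.03566 / 0.02610 = 1.3663
MRP = 11.18% − 5.70% = 5.48%
E(R) = R_f + β × MRP = 5.70% + 1.3663 × 5.48% = 13.19%

13.19%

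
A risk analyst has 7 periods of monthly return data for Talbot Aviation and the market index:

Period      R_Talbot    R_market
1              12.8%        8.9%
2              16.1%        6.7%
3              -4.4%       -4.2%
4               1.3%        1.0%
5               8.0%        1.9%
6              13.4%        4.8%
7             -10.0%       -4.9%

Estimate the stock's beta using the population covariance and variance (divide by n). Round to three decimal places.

Mean R_i = (12.8 + 16.1 − 4.4 + 1.3 + 8.0 + 13.4 − 10.0) / 7 = 5.3143%
Mean R_m = (8.9 + 6.7 − 4.2 + 1.0 + 1.9 + 4.8 − 4.9) / 7 = 2.0286%
Σ(R_i − R̄_i)(R_m − R̄_m) = 294.6271  ⇒  Cov = 294.6271 / 7 = 42.0896
Σ(R_m − R̄_m)² = 164.5943  ⇒  Var(R_m) = 164.5943 / 7 = 23.5135
β = Cov / Var(R_m) = 42.0896 / 23.5135 = 1.7900

1.790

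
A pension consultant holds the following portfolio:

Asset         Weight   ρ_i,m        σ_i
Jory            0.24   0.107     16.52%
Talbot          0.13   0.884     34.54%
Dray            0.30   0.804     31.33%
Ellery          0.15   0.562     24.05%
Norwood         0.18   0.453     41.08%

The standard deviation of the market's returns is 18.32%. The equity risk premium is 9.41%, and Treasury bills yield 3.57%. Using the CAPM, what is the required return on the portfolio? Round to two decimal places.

12.47%

β_Jory = 0.107 × 16.52% / 18.32% = 0.0965
β_Talbot = 0.884 × 34.54% / 18.32% = 1.6667
β_Dray = 0.804 × 31.33% / 18.32% = 1.3750
β_Ellery = 0.562 × 24.05% / 18.32% = 0.7378
β_Norwood = 0.453 × 41.08% / 18.32% = 1.0158
β_P = Σ w_i β_i = 0.24×0.0965 + 0.13×1.6667 + 0.30×1.3750 + 0.15×0.7378 + 0.18×1.0158 = 0.9458
E(R_P) = R_f + β_P × MRP = 3.57% + 0.9458 × 9.41% = 12.47%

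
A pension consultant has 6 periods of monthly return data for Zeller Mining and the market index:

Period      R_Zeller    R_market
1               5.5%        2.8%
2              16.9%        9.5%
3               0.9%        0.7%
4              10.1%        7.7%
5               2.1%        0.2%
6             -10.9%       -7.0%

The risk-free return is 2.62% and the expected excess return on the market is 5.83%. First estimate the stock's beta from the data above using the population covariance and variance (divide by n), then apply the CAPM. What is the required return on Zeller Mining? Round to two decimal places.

Mean R_i = (5.5 + 16.9 + 0.9 + 10.1 + 2.1 − 10.9) / 6 = 4.1000%
Mean R_m = (2.8 + 9.5 + 0.7 + 7.7 + 0.2 − 7.0) / 6 = 2.3167%
Σ(R_i − R̄_i)(R_m − R̄_m) = 274.0800  ⇒  Cov = 274.0800 / 6 = 45.6800
Σ(R_m − R̄_m)² = 174.7083  ⇒  Var(R_m) = 174.7083 / 6 = 29.1181
β = Cov / Var(R_m) = 45.6800 / 29.1181 = 1.5688
E(R) = R_f + β × MRP = 2.62% + 1.5688 × 5.83% = 11.77%

11.77%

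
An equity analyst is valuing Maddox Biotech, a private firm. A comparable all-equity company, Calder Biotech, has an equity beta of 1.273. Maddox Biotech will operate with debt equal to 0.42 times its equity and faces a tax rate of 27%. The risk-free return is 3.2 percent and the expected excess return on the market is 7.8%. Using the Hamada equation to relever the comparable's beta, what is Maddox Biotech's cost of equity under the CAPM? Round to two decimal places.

16.17%

β_L = β_U × [1 + (1 − t)(D/E)] = 1.273 × [1 + (1 − 0.27) × 0.42]
    = 1.273 × [1 + 0.73 × 0.42] = 1.273 × 1.3066 = 1.6633
E(R) = R_f + β_L × MRP = 3.2% + 1.6633 × 7.8% = 16.17%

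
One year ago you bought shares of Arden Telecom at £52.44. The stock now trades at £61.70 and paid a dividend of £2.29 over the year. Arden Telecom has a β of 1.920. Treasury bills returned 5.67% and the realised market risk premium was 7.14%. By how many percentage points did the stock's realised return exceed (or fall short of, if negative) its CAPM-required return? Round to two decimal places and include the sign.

+2.65%

Realised HPR = (P1 + D1 − P0) / P0 = (61.70 + 2.29 − 52.44) / 52.44 = 11.55 / 52.44 = 22.0252%
CAPM required = R_f + β·MRP = 5.67% + 1.920 × 7.14% = 19.37880%
α = realised − required = 22.0252% − 19.37880% = +2.65%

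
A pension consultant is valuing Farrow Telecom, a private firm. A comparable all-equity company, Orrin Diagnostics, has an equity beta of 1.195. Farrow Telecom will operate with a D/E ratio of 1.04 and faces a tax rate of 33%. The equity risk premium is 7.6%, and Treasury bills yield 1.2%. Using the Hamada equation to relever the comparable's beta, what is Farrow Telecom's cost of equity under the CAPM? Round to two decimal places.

β_L = β_U × [1 + (1 − t)(D/E)] = 1.195 × [1 + (1 − 0.33) × 1.04]
    = 1.195 × [1 + 0.67 × 1.04] = 1.195 × 1.6968 = 2.0277
E(R) = R_f + β_L × MRP = 1.2% + 2.0277 × 7.6% = 16.61%

16.61%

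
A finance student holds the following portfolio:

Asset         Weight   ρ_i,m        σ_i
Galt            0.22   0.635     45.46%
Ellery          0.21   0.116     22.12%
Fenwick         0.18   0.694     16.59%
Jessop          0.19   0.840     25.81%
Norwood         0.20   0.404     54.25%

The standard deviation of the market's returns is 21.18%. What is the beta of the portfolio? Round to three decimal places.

0.825

β_Galt = 0.635 × 45.46% / 21.18% = 1.3629
β_Ellery = 0.116 × 22.12% / 21.18% = 0.1211
β_Fenwick = 0.694 × 16.59% / 21.18% = 0.5436
β_Jessop = 0.840 × 25.81% / 21.18% = 1.0236
β_Norwood = 0.404 × 54.25% / 21.18% = 1.0348
β_P = Σ w_i β_i = 0.22×1.3629 + 0.21×0.1211 + 0.18×0.5436 + 0.19×1.0236 + 0.20×1.0348 = 0.8246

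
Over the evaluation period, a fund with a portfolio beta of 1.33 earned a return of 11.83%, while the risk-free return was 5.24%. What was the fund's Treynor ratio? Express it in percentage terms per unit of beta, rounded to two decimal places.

Treynor = (R_P − R_f) / β_P = (11.83% − 5.24%) / 1.3300 = 6.59% / 1.3300 = 4.95%

4.95%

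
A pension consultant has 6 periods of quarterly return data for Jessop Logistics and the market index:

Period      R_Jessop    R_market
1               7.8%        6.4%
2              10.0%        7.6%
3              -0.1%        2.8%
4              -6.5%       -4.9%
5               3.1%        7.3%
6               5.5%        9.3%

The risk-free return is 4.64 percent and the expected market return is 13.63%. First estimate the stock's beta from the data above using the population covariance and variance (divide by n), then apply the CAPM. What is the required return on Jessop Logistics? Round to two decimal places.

13.78%

Mean R_i = (7.8 + 10.0 − 0.1 − 6.5 + 3.1 + 5.5) / 6 = 3.3000%
Mean R_m = (6.4 + 7.6 + 2.8 − 4.9 + 7.3 + 9.3) / 6 = 4.7500%
Σ(R_i − R̄_i)(R_m − R̄_m) = 137.2200  ⇒  Cov = 137.2200 / 6 = 22.8700
Σ(R_m − R̄_m)² = 134.9750  ⇒  Var(R_m) = 134.9750 / 6 = 22.4958
β = Cov / Var(R_m) = 22.8700 / 22.4958 = 1.0166
MRP = 13.63% − 4.64% = 8.99%
E(R) = R_f + β × MRP = 4.64% + 1.0166 × 8.99% = 13.78%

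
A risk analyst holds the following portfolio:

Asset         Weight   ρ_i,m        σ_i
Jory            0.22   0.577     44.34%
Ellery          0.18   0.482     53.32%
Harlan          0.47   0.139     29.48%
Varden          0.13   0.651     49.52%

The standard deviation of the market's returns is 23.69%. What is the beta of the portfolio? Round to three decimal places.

β_Jory = 0.577 × 44.34% / 23.69% = 1.0800
β_Ellery = 0.482 × 53.32% / 23.69% = 1.0849
β_Harlan = 0.139 × 29.48% / 23.69% = 0.1730
β_Varden = 0.651 × 49.52% / 23.69% = 1.3608
β_P = Σ w_i β_i = 0.22×1.0800 + 0.18×1.0849 + 0.47×0.1730 + 0.13×1.3608 = 0.6911

0.691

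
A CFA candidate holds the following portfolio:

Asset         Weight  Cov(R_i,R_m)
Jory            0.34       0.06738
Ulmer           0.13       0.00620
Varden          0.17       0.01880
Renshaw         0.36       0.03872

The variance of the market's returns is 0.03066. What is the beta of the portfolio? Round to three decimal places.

β_Jory = 0.06738 / 0.03066 = 2.1977
β_Ulmer = 0.00620 / 0.03066 = 0.2022
β_Varden = 0.01880 / 0.03066 = 0.6132
β_Renshaw = 0.03872 / 0.03066 = 1.2629
β_P = Σ w_i β_i = 0.34×2.1977 + 0.13×0.2022 + 0.17×0.6132 + 0.36×1.2629 = 1.3324

1.332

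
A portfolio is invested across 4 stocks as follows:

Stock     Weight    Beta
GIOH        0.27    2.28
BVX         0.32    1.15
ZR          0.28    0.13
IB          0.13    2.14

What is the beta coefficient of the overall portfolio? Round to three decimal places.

1.298

β_P = Σ w_i β_i = 0.27×2.28 + 0.32×1.15 + 0.28×0.13 + 0.13×2.14 = 1.2982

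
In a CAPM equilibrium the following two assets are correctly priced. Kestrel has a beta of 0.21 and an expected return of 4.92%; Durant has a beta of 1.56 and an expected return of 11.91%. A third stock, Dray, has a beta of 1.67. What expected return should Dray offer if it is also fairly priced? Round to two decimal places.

MRP (SML slope) = (11.91% − 4.92%) / (1.56 − 0.21) = 6.99% / 1.35 = 5.1778%
R_f (intercept) = 4.92% − 0.21 × 5.1778% = 3.8327%
E(R_Dray) = R_f + β × MRP = 3.8327% + 1.67 × 5.1778% = 12.48%

12.48%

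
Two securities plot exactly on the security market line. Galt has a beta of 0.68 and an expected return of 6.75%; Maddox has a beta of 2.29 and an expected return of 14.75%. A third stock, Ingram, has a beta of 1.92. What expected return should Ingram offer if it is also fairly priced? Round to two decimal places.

MRP (SML slope) = (14.75% − 6.75%) / (2.29 − 0.68) = 8.00% / 1.61 = 4.9689%
R_f (intercept) = 6.75% − 0.68 × 4.9689% = 3.3711%
E(R_Ingram) = R_f + β × MRP = 3.3711% + 1.92 × 4.9689% = 12.91%

12.91%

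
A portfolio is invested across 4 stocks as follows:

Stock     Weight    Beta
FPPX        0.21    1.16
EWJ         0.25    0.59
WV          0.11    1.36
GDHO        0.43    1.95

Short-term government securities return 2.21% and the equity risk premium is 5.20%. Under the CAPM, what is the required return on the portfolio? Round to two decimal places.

β_P = Σ w_i β_i = 0.21×1.16 + 0.25×0.59 + 0.11×1.36 + 0.43×1.95 = 1.3792
E(R_P) = R_f + β_P × MRP = 2.21% + 1.3792 × 5.20% = 9.38%

9.38%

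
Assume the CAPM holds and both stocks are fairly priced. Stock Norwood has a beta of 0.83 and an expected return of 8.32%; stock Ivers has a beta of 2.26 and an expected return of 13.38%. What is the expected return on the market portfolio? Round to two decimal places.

8.92%

Both satisfy E(R) = R_f + β·MRP, so the slope of the SML is
MRP = (13.38% − 8.32%) / (2.26 − 0.83) = 5.06% / 1.43 = 3.5385%
R_f = E(R_Norwood) − β_Norwood·MRP = 8.32% − 0.83 × 3.5385% = 5.3830%
E(R_m) = R_f + MRP = 5.3830% + 3.5385% = 8.92%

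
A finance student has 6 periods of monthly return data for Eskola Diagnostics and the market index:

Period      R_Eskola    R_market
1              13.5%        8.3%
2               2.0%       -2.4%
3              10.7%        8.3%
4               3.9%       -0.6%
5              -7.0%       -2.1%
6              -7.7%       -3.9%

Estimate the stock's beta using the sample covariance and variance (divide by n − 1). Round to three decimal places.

1.423

Mean R_i = (13.5 + 2.0 + 10.7 + 3.9 − 7.0 − 7.7) / 6 = 2.5667%
Mean R_m = (8.3 − 2.4 + 8.3 − 0.6 − 2.1 − 3.9) / 6 = 1.2667%
Σ(R_i − R̄_i)(R_m − R̄_m) = 218.9433  ⇒  Cov = 218.9433 / 5 = 43.7887
Σ(R_m − R̄_m)² = 153.8933  ⇒  Var(R_m) = 153.8933 / 5 = 30.7787
β = Cov / Var(R_m) = 43.7887 / 30.7787 = 1.4227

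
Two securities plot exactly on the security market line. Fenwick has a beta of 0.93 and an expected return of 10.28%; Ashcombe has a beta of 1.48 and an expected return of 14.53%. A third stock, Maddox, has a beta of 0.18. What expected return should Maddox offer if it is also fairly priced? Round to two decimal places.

4.48%

MRP (SML slope) = (14.53% − 10.28%) / (1.48 − 0.93) = 4.25% / 0.55 = 7.7273%
R_f (intercept) = 10.28% − 0.93 × 7.7273% = 3.0936%
E(R_Maddox) = R_f + β × MRP = 3.0936% + 0.18 × 7.7273% = 4.48%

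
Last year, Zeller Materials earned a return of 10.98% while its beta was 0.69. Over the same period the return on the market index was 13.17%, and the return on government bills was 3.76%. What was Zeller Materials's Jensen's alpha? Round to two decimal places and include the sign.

+0.73%

Market excess return = 13.17% − 3.76% = 9.41%
CAPM benchmark = R_f + β(R_m − R_f) = 3.76% + 0.69 × 9.41% = 10.2529%
α = actual − benchmark = 10.98% − 10.2529% = +0.73%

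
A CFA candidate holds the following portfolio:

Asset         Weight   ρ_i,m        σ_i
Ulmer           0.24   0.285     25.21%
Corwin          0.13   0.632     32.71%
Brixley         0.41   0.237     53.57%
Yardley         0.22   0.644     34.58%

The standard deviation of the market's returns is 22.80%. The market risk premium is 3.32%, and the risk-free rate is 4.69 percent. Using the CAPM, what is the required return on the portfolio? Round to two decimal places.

6.80%

β_Ulmer = 0.285 × 25.21% / 22.80% = 0.3151
β_Corwin = 0.632 × 32.71% / 22.80% = 0.9067
β_Brixley = 0.237 × 53.57% / 22.80% = 0.5568
β_Yardley = 0.644 × 34.58% / 22.80% = 0.9767
β_P = Σ w_i β_i = 0.24×0.3151 + 0.13×0.9067 + 0.41×0.5568 + 0.22×0.9767 = 0.6367
E(R_P) = R_f + β_P × MRP = 4.69% + 0.6367 × 3.32% = 6.80%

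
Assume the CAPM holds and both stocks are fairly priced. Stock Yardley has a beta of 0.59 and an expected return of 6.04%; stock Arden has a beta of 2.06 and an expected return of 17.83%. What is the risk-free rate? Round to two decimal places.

Both satisfy E(R) = R_f + β·MRP, so the slope of the SML is
MRP = (17.83% − 6.04%) / (2.06 − 0.59) = 11.79% / 1.47 = 8.0204%
R_f = E(R_Yardley) − β_Yardley·MRP = 6.04% − 0.59 × 8.0204% = 1.3080%

1.31%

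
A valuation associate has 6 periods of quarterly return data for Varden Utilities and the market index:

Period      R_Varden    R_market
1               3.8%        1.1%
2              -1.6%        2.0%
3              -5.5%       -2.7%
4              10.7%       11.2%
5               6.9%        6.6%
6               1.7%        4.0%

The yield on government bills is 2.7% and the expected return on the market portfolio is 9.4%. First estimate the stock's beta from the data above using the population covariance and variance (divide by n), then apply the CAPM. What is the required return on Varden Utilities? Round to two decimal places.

10.18%

Mean R_i = (3.8 − 1.6 − 5.5 + 10.7 + 6.9 + 1.7) / 6 = 2.6667%
Mean R_m = (1.1 + 2.0 − 2.7 + 11.2 + 6.6 + 4.0) / 6 = 3.7000%
Σ(R_i − R̄_i)(R_m − R̄_m) = 128.8100  ⇒  Cov = 128.8100 / 6 = 21.4683
Σ(R_m − R̄_m)² = 115.3600  ⇒  Var(R_m) = 115.3600 / 6 = 19.2267
β = Cov / Var(R_m) = 21.4683 / 19.2267 = 1.1166
MRP = 9.4% − 2.7% = 6.70%
E(R) = R_f + β × MRP = 2.7% + 1.1166 × 6.7% = 10.18%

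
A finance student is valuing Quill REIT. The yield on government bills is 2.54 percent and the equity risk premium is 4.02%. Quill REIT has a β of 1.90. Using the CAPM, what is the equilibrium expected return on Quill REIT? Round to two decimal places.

E(R) = R_f + β × MRP = 2.54% + 1.90 × 4.02% = 10.18%

10.18%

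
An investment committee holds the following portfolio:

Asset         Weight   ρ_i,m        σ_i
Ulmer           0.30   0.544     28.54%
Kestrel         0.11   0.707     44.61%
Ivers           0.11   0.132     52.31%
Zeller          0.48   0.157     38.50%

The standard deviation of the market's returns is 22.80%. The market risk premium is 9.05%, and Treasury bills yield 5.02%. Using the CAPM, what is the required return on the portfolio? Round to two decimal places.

β_Ulmer = 0.544 × 28.54% / 22.80% = 0.6810
β_Kestrel = 0.707 × 44.61% / 22.80% = 1.3833
β_Ivers = 0.132 × 52.31% / 22.80% = 0.3028
β_Zeller = 0.157 × 38.50% / 22.80% = 0.2651
β_P = Σ w_i β_i = 0.30×0.6810 + 0.11×1.3833 + 0.11×0.3028 + 0.48×0.2651 = 0.5170
E(R_P) = R_f + β_P × MRP = 5.02% + 0.5170 × 9.05% = 9.70%

9.70%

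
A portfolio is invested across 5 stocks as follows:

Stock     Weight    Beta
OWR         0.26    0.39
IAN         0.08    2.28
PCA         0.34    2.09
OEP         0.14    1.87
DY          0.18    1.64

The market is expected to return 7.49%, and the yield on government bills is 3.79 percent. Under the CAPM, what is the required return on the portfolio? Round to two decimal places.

9.53%

β_P = Σ w_i β_i = 0.26×0.39 + 0.08×2.28 + 0.34×2.09 + 0.14×1.87 + 0.18×1.64 = 1.5514
MRP = 7.49% − 3.79% = 3.70%
E(R_P) = R_f + β_P × MRP = 3.79% + 1.5514 × 3.70% = 9.53%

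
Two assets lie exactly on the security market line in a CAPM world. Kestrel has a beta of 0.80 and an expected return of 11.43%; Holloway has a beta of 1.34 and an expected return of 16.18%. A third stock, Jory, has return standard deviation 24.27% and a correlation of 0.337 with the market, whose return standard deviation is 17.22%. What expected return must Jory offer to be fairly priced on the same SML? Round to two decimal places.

MRP = (16.18% − 11.43%) / (1.34 − 0.80) = 8.7963%
R_f = 11.43% − 0.80 × 8.7963% = 4.3930%
β_Jory = ρ·σ_i/σ_m = 0.337 × 24.27 / 17.22 = 0.4750
E(R_Jory) = R_f + β × MRP = 4.3930% + 0.4750 × 8.7963% = 8.57%

8.57%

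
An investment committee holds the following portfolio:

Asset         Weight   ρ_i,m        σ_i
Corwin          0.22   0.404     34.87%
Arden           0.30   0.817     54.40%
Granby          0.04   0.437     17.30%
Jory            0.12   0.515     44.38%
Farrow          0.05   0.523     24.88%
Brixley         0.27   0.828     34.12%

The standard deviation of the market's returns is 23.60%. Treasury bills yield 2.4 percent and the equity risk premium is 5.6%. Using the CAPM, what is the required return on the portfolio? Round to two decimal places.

8.99%

β_Corwin = 0.404 × 34.87% / 23.60% = 0.5969
β_Arden = 0.817 × 54.40% / 23.60% = 1.8833
β_Granby = 0.437 × 17.30% / 23.60% = 0.3203
β_Jory = 0.515 × 44.38% / 23.60% = 0.9685
β_Farrow = 0.523 × 24.88% / 23.60% = 0.5514
β_Brixley = 0.828 × 34.12% / 23.60% = 1.1971
β_P = Σ w_i β_i = 0.22×0.5969 + 0.30×1.8833 + 0.04×0.3203 + 0.12×0.9685 + 0.05×0.5514 + 0.27×1.1971 = 1.1761
E(R_P) = R_f + β_P × MRP = 2.4% + 1.1761 × 5.6% = 8.99%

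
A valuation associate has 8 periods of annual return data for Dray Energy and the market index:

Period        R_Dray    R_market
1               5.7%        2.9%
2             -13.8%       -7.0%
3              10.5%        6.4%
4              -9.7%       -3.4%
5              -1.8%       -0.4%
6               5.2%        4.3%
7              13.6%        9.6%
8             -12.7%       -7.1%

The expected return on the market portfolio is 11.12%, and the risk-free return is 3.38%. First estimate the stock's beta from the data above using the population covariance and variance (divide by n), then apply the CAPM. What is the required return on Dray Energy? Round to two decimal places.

16.66%

Mean R_i = (5.7 − 13.8 + 10.5 − 9.7 − 1.8 + 5.2 + 13.6 − 12.7) / 8 = -0.3750%
Mean R_m = (2.9 − 7.0 + 6.4 − 3.4 − 0.4 + 4.3 + 9.6 − 7.1) / 8 = 0.6625%
Σ(R_i − R̄_i)(R_m − R̄_m) = 459.1075  ⇒  Cov = 459.1075 / 8 = 57.3884
Σ(R_m − R̄_m)² = 267.6388  ⇒  Var(R_m) = 267.6388 / 8 = 33.4549
β = Cov / Var(R_m) = 57.3884 / 33.4549 = 1.7154
MRP = 11.12% − 3.38% = 7.74%
E(R) = R_f + β × MRP = 3.38% + 1.7154 × 7.74% = 16.66%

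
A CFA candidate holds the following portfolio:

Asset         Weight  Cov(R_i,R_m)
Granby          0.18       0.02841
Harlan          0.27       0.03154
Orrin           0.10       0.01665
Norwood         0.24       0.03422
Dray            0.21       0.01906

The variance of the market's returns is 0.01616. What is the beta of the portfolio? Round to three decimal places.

1.702

β_Granby = 0.02841 / 0.01616 = 1.7580
β_Harlan = 0.03154 / 0.01616 = 1.9517
β_Orrin = 0.01665 / 0.01616 = 1.0303
β_Norwood = 0.03422 / 0.01616 = 2.1176
β_Dray = 0.01906 / 0.01616 = 1.1795
β_P = Σ w_i β_i = 0.18×1.7580 + 0.27×1.9517 + 0.10×1.0303 + 0.24×2.1176 + 0.21×1.1795 = 1.7023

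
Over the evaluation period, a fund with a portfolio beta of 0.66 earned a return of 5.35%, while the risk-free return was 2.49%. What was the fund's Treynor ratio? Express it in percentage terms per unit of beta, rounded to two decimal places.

Treynor = (R_P − R_f) / β_P = (5.35% − 2.49%) / 0.6600 = 2.86% / 0.6600 = 4.33%

4.33%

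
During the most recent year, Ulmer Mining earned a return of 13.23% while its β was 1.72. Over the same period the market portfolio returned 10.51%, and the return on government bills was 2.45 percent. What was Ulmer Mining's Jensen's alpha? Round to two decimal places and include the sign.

-3.08%

Market excess return = 10.51% − 2.45% = 8.06%
CAPM benchmark = R_f + β(R_m − R_f) = 2.45% + 1.72 × 8.06% = 16.3132%
α = actual − benchmark = 13.23% − 16.3132% = -3.08%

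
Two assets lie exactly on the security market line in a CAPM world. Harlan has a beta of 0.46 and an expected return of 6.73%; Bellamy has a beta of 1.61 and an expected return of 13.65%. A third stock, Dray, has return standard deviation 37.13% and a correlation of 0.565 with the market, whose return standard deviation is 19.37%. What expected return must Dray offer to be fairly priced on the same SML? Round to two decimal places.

10.48%

MRP = (13.65% − 6.73%) / (1.61 − 0.46) = 6.0174%
R_f = 6.73% − 0.46 × 6.0174% = 3.9620%
β_Dray = ρ·σ_i/σ_m = 0.565 × 37.13 / 19.37 = 1.0830
E(R_Dray) = R_f + β × MRP = 3.9620% + 1.0830 × 6.0174% = 10.48%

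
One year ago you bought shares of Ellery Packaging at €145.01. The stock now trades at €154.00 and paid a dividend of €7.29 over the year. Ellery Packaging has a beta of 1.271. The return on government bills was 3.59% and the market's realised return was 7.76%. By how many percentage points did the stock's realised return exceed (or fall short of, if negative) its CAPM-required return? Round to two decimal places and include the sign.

Realised HPR = (P1 + D1 − P0) / P0 = (154.00 + 7.29 − 145.01) / 145.01 = 16.28 / 145.01 = 11.2268%
MRP = 7.76% − 3.59% = 4.17%
CAPM required = R_f + β·MRP = 3.59% + 1.271 × 4.17% = 8.89007%
α = realised − required = 11.2268% − 8.89007% = +2.34%

+2.34%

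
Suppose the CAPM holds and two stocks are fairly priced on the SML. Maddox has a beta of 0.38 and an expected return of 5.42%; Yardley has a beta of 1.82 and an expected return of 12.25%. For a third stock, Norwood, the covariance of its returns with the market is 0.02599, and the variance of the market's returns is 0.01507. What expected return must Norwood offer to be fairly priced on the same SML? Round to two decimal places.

MRP = (12.25% − 5.42%) / (1.82 − 0.38) = 4.7431%
R_f = 5.42% − 0.38 × 4.7431% = 3.6176%
β_Norwood = Cov / Var(R_m) = 0.02599 / 0.01507 = 1.7246
E(R_Norwood) = R_f + β × MRP = 3.6176% + 1.7246 × 4.7431% = 11.80%

11.80%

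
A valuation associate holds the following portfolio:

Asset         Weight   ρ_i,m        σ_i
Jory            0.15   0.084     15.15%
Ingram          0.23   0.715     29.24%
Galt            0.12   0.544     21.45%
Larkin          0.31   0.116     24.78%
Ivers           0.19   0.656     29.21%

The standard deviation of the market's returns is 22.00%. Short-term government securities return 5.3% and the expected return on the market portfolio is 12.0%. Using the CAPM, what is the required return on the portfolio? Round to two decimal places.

8.63%

β_Jory = 0.084 × 15.15% / 22.00% = 0.0578
β_Ingram = 0.715 × 29.24% / 22.00% = 0.9503
β_Galt = 0.544 × 21.45% / 22.00% = 0.5304
β_Larkin = 0.116 × 24.78% / 22.00% = 0.1307
β_Ivers = 0.656 × 29.21% / 22.00% = 0.8710
β_P = Σ w_i β_i = 0.15×0.0578 + 0.23×0.9503 + 0.12×0.5304 + 0.31×0.1307 + 0.19×0.8710 = 0.4969
MRP = 12.0% − 5.3% = 6.70%
E(R_P) = R_f + β_P × MRP = 5.3% + 0.4969 × 6.7% = 8.63%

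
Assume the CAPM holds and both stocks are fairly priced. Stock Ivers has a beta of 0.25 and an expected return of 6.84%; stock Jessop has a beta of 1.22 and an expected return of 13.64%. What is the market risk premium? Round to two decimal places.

Both satisfy E(R) = R_f + β·MRP, so the slope of the SML is
MRP = (13.64% − 6.84%) / (1.22 − 0.25) = 6.80% / 0.97 = 7.0103%

7.01%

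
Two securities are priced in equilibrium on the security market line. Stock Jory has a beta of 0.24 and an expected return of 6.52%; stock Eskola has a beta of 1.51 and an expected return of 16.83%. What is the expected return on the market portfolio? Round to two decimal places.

Both satisfy E(R) = R_f + β·MRP, so the slope of the SML is
MRP = (16.83% − 6.52%) / (1.51 − 0.24) = 10.31% / 1.27 = 8.1181%
R_f = E(R_Jory) − β_Jory·MRP = 6.52% − 0.24 × 8.1181% = 4.5717%
E(R_m) = R_f + MRP = 4.5717% + 8.1181% = 12.69%

12.69%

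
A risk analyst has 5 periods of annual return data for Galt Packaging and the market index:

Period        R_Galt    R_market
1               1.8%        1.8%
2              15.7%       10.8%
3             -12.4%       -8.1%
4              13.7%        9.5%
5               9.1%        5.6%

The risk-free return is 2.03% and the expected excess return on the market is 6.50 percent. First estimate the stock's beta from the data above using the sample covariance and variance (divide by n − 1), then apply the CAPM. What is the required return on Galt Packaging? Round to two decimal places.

11.77%

Mean R_i = (1.8 + 15.7 − 12.4 + 13.7 + 9.1) / 5 = 5.5800%
Mean R_m = (1.8 + 10.8 − 8.1 + 9.5 + 5.6) / 5 = 3.9200%
Σ(R_i − R̄_i)(R_m − R̄_m) = 344.9820  ⇒  Cov = 344.9820 / 4 = 86.2455
Σ(R_m − R̄_m)² = 230.2680  ⇒  Var(R_m) = 230.2680 / 4 = 57.5670
β = Cov / Var(R_m) = 86.2455 / 57.5670 = 1.4982
E(R) = R_f + β × MRP = 2.03% + 1.4982 × 6.50% = 11.77%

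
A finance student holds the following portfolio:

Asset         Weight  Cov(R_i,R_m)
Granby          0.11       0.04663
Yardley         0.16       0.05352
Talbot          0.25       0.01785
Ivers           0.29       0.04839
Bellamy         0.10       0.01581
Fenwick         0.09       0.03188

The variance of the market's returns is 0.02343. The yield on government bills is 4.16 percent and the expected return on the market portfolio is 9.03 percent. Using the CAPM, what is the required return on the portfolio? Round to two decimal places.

β_Granby = 0.04663 / 0.02343 = 1.9902
β_Yardley = 0.05352 / 0.02343 = 2.2843
β_Talbot = 0.01785 / 0.02343 = 0.7618
β_Ivers = 0.04839 / 0.02343 = 2.0653
β_Bellamy = 0.01581 / 0.02343 = 0.6748
β_Fenwick = 0.03188 / 0.02343 = 1.3606
β_P = Σ w_i β_i = 0.11×1.9902 + 0.16×2.2843 + 0.25×0.7618 + 0.29×2.0653 + 0.10×0.6748 + 0.09×1.3606 = 1.5637
MRP = 9.03% − 4.16% = 4.87%
E(R_P) = R_f + β_P × MRP = 4.16% + 1.5637 × 4.87% = 11.78%

11.78%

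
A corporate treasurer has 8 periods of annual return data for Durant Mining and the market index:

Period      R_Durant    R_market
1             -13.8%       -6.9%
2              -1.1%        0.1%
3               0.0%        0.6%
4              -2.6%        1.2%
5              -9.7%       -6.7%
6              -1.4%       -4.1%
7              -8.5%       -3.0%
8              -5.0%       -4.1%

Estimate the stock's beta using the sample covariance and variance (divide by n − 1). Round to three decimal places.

Mean R_i = (-13.8 − 1.1 + 0.0 − 2.6 − 9.7 − 1.4 − 8.5 − 5.0) / 8 = -5.2625%
Mean R_m = (-6.9 + 0.1 + 0.6 + 1.2 − 6.7 − 4.1 − 3.0 − 4.1) / 8 = -2.8625%
Σ(R_i − R̄_i)(R_m − R̄_m) = 88.2088  ⇒  Cov = 88.2088 / 7 = 12.6013
Σ(R_m − R̄_m)² = 71.3788  ⇒  Var(R_m) = 71.3788 / 7 = 10.1970
β = Cov / Var(R_m) = 12.6013 / 10.1970 = 1.2358

1.236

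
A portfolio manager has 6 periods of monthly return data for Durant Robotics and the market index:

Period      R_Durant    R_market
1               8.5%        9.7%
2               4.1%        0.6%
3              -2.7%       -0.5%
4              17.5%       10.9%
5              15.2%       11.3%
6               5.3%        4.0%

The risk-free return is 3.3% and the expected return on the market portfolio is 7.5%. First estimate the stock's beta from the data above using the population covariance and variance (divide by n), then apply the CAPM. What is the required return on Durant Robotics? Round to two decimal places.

Mean R_i = (8.5 + 4.1 − 2.7 + 17.5 + 15.2 + 5.3) / 6 = 7.9833%
Mean R_m = (9.7 + 0.6 − 0.5 + 10.9 + 11.3 + 4.0) / 6 = 6.0000%
Σ(R_i − R̄_i)(R_m − R̄_m) = 182.5700  ⇒  Cov = 182.5700 / 6 = 30.4283
Σ(R_m − R̄_m)² = 141.2000  ⇒  Var(R_m) = 141.2000 / 6 = 23.5333
β = Cov / Var(R_m) = 30.4283 / 23.5333 = 1.2930
MRP = 7.5% − 3.3% = 4.20%
E(R) = R_f + β × MRP = 3.3% + 1.2930 × 4.2% = 8.73%

8.73%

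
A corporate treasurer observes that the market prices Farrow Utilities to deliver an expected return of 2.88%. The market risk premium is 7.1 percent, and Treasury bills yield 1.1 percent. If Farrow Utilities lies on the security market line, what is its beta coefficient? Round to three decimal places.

β = (E(R) − R_f) / MRP = (2.88% − 1.1%) / 7.1% = 1.78% / 7.1% = 0.251

0.251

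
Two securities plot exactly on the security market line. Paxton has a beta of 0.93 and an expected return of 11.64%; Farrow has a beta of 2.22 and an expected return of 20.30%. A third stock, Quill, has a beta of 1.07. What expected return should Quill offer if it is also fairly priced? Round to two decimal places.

12.58%

MRP (SML slope) = (20.30% − 11.64%) / (2.22 − 0.93) = 8.66% / 1.29 = 6.7132%
R_f (intercept) = 11.64% − 0.93 × 6.7132% = 5.3967%
E(R_Quill) = R_f + β × MRP = 5.3967% + 1.07 × 6.7132% = 12.58%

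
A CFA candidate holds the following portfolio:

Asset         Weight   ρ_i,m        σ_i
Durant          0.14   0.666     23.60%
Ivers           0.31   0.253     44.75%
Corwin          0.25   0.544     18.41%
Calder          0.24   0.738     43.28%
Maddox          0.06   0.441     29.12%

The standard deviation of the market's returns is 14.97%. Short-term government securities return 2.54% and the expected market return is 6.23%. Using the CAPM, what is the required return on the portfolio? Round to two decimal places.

6.64%

β_Durant = 0.666 × 23.60% / 14.97% = 1.0499
β_Ivers = 0.253 × 44.75% / 14.97% = 0.7563
β_Corwin = 0.544 × 18.41% / 14.97% = 0.6690
β_Calder = 0.738 × 43.28% / 14.97% = 2.1336
β_Maddox = 0.441 × 29.12% / 14.97% = 0.8578
β_P = Σ w_i β_i = 0.14×1.0499 + 0.31×0.7563 + 0.25×0.6690 + 0.24×2.1336 + 0.06×0.8578 = 1.1122
MRP = 6.23% − 2.54% = 3.69%
E(R_P) = R_f + β_P × MRP = 2.54% + 1.1122 × 3.69% = 6.64%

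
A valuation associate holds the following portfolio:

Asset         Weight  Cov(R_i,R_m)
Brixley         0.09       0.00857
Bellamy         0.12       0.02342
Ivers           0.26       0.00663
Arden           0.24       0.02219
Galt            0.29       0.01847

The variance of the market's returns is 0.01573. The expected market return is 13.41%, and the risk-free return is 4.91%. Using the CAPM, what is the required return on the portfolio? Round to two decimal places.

13.55%

β_Brixley = 0.00857 / 0.01573 = 0.5448
β_Bellamy = 0.02342 / 0.01573 = 1.4889
β_Ivers = 0.00663 / 0.01573 = 0.4215
β_Arden = 0.02219 / 0.01573 = 1.4107
β_Galt = 0.01847 / 0.01573 = 1.1742
β_P = Σ w_i β_i = 0.09×0.5448 + 0.12×1.4889 + 0.26×0.4215 + 0.24×1.4107 + 0.29×1.1742 = 1.0164
MRP = 13.41% − 4.91% = 8.50%
E(R_P) = R_f + β_P × MRP = 4.91% + 1.0164 × 8.50% = 13.55%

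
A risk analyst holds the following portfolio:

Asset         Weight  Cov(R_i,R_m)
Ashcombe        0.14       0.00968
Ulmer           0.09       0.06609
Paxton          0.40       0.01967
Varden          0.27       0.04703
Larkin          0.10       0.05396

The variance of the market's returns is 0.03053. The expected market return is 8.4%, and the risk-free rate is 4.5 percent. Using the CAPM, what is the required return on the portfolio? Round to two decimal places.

β_Ashcombe = 0.00968 / 0.03053 = 0.3171
β_Ulmer = 0.06609 / 0.03053 = 2.1648
β_Paxton = 0.01967 / 0.03053 = 0.6443
β_Varden = 0.04703 / 0.03053 = 1.5405
β_Larkin = 0.05396 / 0.03053 = 1.7674
β_P = Σ w_i β_i = 0.14×0.3171 + 0.09×2.1648 + 0.40×0.6443 + 0.27×1.5405 + 0.10×1.7674 = 1.0896
MRP = 8.4% − 4.5% = 3.90%
E(R_P) = R_f + β_P × MRP = 4.5% + 1.0896 × 3.9% = 8.75%

8.75%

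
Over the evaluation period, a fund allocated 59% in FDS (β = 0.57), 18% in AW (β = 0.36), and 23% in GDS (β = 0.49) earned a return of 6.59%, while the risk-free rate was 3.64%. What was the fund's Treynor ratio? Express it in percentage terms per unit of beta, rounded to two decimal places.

5.74%

β_P = 0.59×0.57 + 0.18×0.36 + 0.23×0.49 = 0.5138
Treynor = (R_P − R_f) / β_P = (6.59% − 3.64%) / 0.5138 = 2.95% / 0.5138 = 5.74%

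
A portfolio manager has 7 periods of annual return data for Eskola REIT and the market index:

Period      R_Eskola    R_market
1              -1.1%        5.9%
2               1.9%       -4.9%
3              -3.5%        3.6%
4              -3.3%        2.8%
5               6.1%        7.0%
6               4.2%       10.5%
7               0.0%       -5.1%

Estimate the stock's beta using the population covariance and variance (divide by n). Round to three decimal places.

0.177

Mean R_i = (-1.1 + 1.9 − 3.5 − 3.3 + 6.1 + 4.2 + 0.0) / 7 = 0.6143%
Mean R_m = (5.9 − 4.9 + 3.6 + 2.8 + 7.0 + 10.5 − 5.1) / 7 = 2.8286%
Σ(R_i − R̄_i)(R_m − R̄_m) = 36.9971  ⇒  Cov = 36.9971 / 7 = 5.2853
Σ(R_m − R̄_m)² = 208.8743  ⇒  Var(R_m) = 208.8743 / 7 = 29.8392
β = Cov / Var(R_m) = 5.2853 / 29.8392 = 0.1771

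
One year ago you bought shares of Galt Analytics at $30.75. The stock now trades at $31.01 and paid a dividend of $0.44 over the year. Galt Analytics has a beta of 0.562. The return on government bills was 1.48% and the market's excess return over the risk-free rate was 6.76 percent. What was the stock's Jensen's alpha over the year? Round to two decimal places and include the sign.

Realised HPR = (P1 + D1 − P0) / P0 = (31.01 + 0.44 − 30.75) / 30.75 = 0.70 / 30.75 = 2.2764%
CAPM required = R_f + β·MRP = 1.48% + 0.562 × 6.76% = 5.27912%
α = realised − required = 2.2764% − 5.27912% = -3.00%

-3.00%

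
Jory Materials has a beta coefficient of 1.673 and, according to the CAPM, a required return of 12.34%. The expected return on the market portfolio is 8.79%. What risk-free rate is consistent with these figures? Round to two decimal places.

E(R) = R_f + β(E(R_m) − R_f) = R_f(1 − β) + β·E(R_m)
12.34% = R_f × (1 − 1.673) + 1.673 × 8.79%
12.34% = R_f × -0.673 + 14.70567%
R_f = (12.34% − 14.70567%) / -0.673 = 3.52%

3.52%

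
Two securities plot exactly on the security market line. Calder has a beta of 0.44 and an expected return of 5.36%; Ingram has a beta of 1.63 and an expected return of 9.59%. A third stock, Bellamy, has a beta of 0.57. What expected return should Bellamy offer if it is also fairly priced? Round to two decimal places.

MRP (SML slope) = (9.59% − 5.36%) / (1.63 − 0.44) = 4.23% / 1.19 = 3.5546%
R_f (intercept) = 5.36% − 0.44 × 3.5546% = 3.7960%
E(R_Bellamy) = R_f + β × MRP = 3.7960% + 0.57 × 3.5546% = 5.82%

5.82%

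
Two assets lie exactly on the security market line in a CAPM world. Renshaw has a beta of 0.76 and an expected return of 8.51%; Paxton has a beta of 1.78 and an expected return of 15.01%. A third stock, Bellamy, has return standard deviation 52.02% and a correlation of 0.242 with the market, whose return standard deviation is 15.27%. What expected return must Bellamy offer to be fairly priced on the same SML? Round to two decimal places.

8.92%

MRP = (15.01% − 8.51%) / (1.78 − 0.76) = 6.3725%
R_f = 8.51% − 0.76 × 6.3725% = 3.6669%
β_Bellamy = ρ·σ_i/σ_m = 0.242 × 52.02 / 15.27 = 0.8244
E(R_Bellamy) = R_f + β × MRP = 3.6669% + 0.8244 × 6.3725% = 8.92%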